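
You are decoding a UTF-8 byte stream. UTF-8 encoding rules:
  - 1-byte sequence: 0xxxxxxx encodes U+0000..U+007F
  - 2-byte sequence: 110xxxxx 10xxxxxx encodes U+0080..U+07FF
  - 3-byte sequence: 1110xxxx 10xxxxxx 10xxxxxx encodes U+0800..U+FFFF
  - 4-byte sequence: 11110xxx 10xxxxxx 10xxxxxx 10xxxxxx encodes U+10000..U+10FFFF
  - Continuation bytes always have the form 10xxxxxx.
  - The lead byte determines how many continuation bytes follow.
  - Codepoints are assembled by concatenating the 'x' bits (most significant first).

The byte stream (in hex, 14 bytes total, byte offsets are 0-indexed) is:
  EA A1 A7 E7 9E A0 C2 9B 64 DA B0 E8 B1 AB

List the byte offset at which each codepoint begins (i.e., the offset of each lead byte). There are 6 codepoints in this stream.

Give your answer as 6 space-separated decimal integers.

Byte[0]=EA: 3-byte lead, need 2 cont bytes. acc=0xA
Byte[1]=A1: continuation. acc=(acc<<6)|0x21=0x2A1
Byte[2]=A7: continuation. acc=(acc<<6)|0x27=0xA867
Completed: cp=U+A867 (starts at byte 0)
Byte[3]=E7: 3-byte lead, need 2 cont bytes. acc=0x7
Byte[4]=9E: continuation. acc=(acc<<6)|0x1E=0x1DE
Byte[5]=A0: continuation. acc=(acc<<6)|0x20=0x77A0
Completed: cp=U+77A0 (starts at byte 3)
Byte[6]=C2: 2-byte lead, need 1 cont bytes. acc=0x2
Byte[7]=9B: continuation. acc=(acc<<6)|0x1B=0x9B
Completed: cp=U+009B (starts at byte 6)
Byte[8]=64: 1-byte ASCII. cp=U+0064
Byte[9]=DA: 2-byte lead, need 1 cont bytes. acc=0x1A
Byte[10]=B0: continuation. acc=(acc<<6)|0x30=0x6B0
Completed: cp=U+06B0 (starts at byte 9)
Byte[11]=E8: 3-byte lead, need 2 cont bytes. acc=0x8
Byte[12]=B1: continuation. acc=(acc<<6)|0x31=0x231
Byte[13]=AB: continuation. acc=(acc<<6)|0x2B=0x8C6B
Completed: cp=U+8C6B (starts at byte 11)

Answer: 0 3 6 8 9 11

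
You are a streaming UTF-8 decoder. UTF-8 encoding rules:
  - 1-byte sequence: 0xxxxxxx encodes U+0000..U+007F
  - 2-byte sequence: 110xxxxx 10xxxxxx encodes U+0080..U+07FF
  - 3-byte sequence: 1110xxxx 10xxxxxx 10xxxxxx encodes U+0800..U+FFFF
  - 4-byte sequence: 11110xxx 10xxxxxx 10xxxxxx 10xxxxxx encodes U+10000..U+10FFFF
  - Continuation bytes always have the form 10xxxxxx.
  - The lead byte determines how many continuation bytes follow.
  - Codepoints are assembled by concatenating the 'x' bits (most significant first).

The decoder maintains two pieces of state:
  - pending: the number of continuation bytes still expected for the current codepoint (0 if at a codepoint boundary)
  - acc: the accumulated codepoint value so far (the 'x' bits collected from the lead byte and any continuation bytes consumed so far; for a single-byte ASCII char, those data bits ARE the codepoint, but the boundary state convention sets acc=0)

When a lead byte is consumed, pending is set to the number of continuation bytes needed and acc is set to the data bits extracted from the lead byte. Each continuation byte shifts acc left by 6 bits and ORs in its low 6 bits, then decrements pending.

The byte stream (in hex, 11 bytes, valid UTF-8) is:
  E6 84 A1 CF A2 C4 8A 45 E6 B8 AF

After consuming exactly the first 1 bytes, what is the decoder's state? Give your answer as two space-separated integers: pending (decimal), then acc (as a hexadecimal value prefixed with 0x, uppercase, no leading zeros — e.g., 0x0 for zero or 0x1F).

Answer: 2 0x6

Derivation:
Byte[0]=E6: 3-byte lead. pending=2, acc=0x6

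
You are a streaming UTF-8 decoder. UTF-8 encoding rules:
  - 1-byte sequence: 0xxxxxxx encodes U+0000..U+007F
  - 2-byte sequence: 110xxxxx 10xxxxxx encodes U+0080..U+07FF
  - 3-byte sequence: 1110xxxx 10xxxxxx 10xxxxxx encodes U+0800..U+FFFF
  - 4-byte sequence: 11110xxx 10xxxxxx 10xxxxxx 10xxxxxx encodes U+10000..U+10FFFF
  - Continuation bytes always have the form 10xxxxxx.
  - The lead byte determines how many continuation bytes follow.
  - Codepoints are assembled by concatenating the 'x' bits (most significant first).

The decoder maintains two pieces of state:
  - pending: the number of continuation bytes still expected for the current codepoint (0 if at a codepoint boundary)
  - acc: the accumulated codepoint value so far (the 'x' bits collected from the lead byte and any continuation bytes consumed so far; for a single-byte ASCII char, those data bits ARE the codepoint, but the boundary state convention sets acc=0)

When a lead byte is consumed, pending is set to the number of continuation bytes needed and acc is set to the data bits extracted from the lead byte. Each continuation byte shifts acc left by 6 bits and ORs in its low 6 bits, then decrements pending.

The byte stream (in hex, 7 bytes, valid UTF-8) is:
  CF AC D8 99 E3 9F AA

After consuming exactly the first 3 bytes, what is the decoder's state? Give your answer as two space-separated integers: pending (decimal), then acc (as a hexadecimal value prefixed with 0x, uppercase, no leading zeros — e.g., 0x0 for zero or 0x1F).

Byte[0]=CF: 2-byte lead. pending=1, acc=0xF
Byte[1]=AC: continuation. acc=(acc<<6)|0x2C=0x3EC, pending=0
Byte[2]=D8: 2-byte lead. pending=1, acc=0x18

Answer: 1 0x18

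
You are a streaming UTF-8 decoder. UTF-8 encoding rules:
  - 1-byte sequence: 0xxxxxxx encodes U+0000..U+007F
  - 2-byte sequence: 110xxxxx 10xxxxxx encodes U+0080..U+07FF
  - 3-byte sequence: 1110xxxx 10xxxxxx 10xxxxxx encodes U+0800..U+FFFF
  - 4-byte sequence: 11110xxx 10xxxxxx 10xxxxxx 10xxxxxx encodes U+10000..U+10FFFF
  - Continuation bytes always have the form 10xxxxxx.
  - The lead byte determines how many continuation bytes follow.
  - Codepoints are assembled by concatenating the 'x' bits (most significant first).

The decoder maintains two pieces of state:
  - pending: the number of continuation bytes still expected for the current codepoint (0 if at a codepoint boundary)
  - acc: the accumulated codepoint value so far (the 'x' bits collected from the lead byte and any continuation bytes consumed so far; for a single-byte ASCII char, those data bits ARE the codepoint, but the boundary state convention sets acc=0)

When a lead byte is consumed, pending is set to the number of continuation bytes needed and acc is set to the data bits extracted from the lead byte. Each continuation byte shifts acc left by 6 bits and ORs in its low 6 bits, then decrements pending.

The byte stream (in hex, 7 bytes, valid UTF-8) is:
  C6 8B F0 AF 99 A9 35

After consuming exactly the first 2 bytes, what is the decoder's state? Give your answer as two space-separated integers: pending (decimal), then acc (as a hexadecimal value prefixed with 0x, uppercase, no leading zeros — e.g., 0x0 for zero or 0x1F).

Answer: 0 0x18B

Derivation:
Byte[0]=C6: 2-byte lead. pending=1, acc=0x6
Byte[1]=8B: continuation. acc=(acc<<6)|0x0B=0x18B, pending=0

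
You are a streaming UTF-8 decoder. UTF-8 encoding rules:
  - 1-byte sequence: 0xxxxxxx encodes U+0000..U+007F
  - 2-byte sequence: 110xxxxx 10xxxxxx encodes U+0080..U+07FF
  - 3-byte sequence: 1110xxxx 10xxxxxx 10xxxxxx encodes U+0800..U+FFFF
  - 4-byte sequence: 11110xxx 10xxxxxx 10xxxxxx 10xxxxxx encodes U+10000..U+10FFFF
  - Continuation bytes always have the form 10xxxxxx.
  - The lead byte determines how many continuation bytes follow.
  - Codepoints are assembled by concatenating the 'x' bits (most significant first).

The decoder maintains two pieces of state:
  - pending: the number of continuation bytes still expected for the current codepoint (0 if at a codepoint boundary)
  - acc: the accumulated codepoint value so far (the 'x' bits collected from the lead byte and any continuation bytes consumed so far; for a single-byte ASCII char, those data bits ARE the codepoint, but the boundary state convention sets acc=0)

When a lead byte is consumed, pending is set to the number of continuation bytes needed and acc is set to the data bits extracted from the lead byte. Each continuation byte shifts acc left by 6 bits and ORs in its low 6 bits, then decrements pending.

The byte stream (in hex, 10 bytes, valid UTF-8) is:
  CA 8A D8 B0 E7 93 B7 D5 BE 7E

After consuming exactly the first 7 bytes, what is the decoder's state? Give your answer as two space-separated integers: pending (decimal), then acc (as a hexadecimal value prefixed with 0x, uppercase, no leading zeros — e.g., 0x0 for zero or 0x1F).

Byte[0]=CA: 2-byte lead. pending=1, acc=0xA
Byte[1]=8A: continuation. acc=(acc<<6)|0x0A=0x28A, pending=0
Byte[2]=D8: 2-byte lead. pending=1, acc=0x18
Byte[3]=B0: continuation. acc=(acc<<6)|0x30=0x630, pending=0
Byte[4]=E7: 3-byte lead. pending=2, acc=0x7
Byte[5]=93: continuation. acc=(acc<<6)|0x13=0x1D3, pending=1
Byte[6]=B7: continuation. acc=(acc<<6)|0x37=0x74F7, pending=0

Answer: 0 0x74F7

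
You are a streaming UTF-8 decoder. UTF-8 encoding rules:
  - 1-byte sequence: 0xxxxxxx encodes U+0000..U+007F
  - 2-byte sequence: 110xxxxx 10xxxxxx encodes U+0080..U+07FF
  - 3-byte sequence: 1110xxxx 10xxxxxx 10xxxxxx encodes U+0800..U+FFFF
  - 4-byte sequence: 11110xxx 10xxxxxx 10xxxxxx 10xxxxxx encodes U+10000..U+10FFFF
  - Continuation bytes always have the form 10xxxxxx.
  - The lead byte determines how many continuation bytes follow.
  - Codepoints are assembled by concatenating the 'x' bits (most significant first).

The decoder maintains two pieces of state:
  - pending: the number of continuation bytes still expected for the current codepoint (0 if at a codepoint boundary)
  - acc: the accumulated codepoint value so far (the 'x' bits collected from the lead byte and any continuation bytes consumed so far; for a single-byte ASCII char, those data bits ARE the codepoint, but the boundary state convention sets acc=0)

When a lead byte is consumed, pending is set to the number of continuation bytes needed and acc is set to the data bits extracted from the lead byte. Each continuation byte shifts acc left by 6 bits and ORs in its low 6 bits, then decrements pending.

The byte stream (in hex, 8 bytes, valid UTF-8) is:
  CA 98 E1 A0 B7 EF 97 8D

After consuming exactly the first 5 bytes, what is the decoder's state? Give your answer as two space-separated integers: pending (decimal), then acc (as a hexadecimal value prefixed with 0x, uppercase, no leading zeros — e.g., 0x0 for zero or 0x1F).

Byte[0]=CA: 2-byte lead. pending=1, acc=0xA
Byte[1]=98: continuation. acc=(acc<<6)|0x18=0x298, pending=0
Byte[2]=E1: 3-byte lead. pending=2, acc=0x1
Byte[3]=A0: continuation. acc=(acc<<6)|0x20=0x60, pending=1
Byte[4]=B7: continuation. acc=(acc<<6)|0x37=0x1837, pending=0

Answer: 0 0x1837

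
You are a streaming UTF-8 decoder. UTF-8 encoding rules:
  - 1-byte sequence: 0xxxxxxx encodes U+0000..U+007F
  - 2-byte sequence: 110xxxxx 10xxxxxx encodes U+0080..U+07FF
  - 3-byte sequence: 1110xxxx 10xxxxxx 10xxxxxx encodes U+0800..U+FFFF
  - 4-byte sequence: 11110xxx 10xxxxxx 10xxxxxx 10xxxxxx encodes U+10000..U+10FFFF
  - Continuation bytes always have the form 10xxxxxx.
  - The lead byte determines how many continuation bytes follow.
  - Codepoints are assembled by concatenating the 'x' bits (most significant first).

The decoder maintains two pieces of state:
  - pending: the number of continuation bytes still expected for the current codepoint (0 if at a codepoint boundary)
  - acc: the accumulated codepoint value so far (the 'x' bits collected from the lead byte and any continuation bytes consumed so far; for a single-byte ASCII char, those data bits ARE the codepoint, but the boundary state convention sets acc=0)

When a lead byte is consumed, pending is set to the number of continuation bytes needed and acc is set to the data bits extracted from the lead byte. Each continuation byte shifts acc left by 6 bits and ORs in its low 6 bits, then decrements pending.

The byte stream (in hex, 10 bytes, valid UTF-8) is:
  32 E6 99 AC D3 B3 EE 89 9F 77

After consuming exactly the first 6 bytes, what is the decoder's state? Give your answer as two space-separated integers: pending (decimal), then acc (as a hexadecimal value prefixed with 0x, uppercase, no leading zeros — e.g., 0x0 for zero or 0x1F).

Answer: 0 0x4F3

Derivation:
Byte[0]=32: 1-byte. pending=0, acc=0x0
Byte[1]=E6: 3-byte lead. pending=2, acc=0x6
Byte[2]=99: continuation. acc=(acc<<6)|0x19=0x199, pending=1
Byte[3]=AC: continuation. acc=(acc<<6)|0x2C=0x666C, pending=0
Byte[4]=D3: 2-byte lead. pending=1, acc=0x13
Byte[5]=B3: continuation. acc=(acc<<6)|0x33=0x4F3, pending=0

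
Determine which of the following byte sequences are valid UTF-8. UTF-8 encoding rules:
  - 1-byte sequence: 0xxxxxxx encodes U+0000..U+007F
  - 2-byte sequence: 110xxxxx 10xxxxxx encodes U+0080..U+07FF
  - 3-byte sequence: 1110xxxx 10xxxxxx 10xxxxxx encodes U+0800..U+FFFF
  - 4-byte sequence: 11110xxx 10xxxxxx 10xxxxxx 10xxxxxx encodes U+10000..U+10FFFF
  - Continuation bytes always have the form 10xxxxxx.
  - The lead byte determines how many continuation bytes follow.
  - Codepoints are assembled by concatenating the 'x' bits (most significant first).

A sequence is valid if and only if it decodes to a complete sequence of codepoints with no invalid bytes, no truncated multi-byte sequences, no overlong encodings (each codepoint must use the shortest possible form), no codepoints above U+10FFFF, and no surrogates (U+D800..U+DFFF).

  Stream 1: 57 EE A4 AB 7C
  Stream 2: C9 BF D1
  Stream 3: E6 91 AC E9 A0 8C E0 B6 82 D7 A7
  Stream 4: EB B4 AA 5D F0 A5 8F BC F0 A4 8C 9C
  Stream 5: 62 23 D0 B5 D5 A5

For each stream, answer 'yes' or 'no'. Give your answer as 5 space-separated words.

Stream 1: decodes cleanly. VALID
Stream 2: error at byte offset 3. INVALID
Stream 3: decodes cleanly. VALID
Stream 4: decodes cleanly. VALID
Stream 5: decodes cleanly. VALID

Answer: yes no yes yes yes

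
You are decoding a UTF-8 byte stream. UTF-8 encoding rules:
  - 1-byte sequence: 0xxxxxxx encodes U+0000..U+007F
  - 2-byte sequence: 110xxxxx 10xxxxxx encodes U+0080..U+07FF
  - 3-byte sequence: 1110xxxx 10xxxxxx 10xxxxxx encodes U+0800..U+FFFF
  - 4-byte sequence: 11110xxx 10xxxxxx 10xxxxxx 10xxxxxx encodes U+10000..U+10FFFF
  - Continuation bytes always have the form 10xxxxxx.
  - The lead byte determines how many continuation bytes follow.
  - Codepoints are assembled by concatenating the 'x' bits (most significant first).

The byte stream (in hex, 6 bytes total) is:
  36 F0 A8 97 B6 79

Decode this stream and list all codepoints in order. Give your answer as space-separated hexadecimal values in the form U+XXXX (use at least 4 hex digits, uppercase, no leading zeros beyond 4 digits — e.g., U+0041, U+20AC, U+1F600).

Byte[0]=36: 1-byte ASCII. cp=U+0036
Byte[1]=F0: 4-byte lead, need 3 cont bytes. acc=0x0
Byte[2]=A8: continuation. acc=(acc<<6)|0x28=0x28
Byte[3]=97: continuation. acc=(acc<<6)|0x17=0xA17
Byte[4]=B6: continuation. acc=(acc<<6)|0x36=0x285F6
Completed: cp=U+285F6 (starts at byte 1)
Byte[5]=79: 1-byte ASCII. cp=U+0079

Answer: U+0036 U+285F6 U+0079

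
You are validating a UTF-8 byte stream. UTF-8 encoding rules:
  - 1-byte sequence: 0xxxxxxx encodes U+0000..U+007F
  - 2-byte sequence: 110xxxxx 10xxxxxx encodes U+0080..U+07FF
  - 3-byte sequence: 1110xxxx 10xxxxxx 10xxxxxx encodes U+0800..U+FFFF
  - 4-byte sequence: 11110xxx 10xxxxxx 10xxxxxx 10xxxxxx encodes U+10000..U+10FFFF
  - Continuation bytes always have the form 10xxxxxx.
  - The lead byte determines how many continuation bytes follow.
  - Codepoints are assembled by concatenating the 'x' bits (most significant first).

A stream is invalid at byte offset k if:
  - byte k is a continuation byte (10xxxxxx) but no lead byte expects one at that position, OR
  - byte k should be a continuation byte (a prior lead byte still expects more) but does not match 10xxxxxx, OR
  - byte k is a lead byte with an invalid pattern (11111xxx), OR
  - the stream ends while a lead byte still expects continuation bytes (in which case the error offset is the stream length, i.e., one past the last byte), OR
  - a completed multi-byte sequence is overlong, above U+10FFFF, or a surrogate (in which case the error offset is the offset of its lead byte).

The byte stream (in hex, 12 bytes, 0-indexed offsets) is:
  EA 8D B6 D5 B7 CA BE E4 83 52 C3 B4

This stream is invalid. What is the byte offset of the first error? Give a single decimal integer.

Byte[0]=EA: 3-byte lead, need 2 cont bytes. acc=0xA
Byte[1]=8D: continuation. acc=(acc<<6)|0x0D=0x28D
Byte[2]=B6: continuation. acc=(acc<<6)|0x36=0xA376
Completed: cp=U+A376 (starts at byte 0)
Byte[3]=D5: 2-byte lead, need 1 cont bytes. acc=0x15
Byte[4]=B7: continuation. acc=(acc<<6)|0x37=0x577
Completed: cp=U+0577 (starts at byte 3)
Byte[5]=CA: 2-byte lead, need 1 cont bytes. acc=0xA
Byte[6]=BE: continuation. acc=(acc<<6)|0x3E=0x2BE
Completed: cp=U+02BE (starts at byte 5)
Byte[7]=E4: 3-byte lead, need 2 cont bytes. acc=0x4
Byte[8]=83: continuation. acc=(acc<<6)|0x03=0x103
Byte[9]=52: expected 10xxxxxx continuation. INVALID

Answer: 9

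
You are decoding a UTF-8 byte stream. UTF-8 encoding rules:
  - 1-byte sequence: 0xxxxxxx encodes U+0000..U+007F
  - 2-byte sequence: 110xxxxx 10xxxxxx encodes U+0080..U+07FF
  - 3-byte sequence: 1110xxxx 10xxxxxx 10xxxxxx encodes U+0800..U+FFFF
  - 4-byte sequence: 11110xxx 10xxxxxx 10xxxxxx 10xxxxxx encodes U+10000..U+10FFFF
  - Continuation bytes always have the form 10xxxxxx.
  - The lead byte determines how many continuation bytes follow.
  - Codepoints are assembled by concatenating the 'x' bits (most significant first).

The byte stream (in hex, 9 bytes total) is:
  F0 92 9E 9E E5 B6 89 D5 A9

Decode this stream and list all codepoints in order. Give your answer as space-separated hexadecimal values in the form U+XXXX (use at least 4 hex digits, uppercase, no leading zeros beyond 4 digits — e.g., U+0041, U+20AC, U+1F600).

Byte[0]=F0: 4-byte lead, need 3 cont bytes. acc=0x0
Byte[1]=92: continuation. acc=(acc<<6)|0x12=0x12
Byte[2]=9E: continuation. acc=(acc<<6)|0x1E=0x49E
Byte[3]=9E: continuation. acc=(acc<<6)|0x1E=0x1279E
Completed: cp=U+1279E (starts at byte 0)
Byte[4]=E5: 3-byte lead, need 2 cont bytes. acc=0x5
Byte[5]=B6: continuation. acc=(acc<<6)|0x36=0x176
Byte[6]=89: continuation. acc=(acc<<6)|0x09=0x5D89
Completed: cp=U+5D89 (starts at byte 4)
Byte[7]=D5: 2-byte lead, need 1 cont bytes. acc=0x15
Byte[8]=A9: continuation. acc=(acc<<6)|0x29=0x569
Completed: cp=U+0569 (starts at byte 7)

Answer: U+1279E U+5D89 U+0569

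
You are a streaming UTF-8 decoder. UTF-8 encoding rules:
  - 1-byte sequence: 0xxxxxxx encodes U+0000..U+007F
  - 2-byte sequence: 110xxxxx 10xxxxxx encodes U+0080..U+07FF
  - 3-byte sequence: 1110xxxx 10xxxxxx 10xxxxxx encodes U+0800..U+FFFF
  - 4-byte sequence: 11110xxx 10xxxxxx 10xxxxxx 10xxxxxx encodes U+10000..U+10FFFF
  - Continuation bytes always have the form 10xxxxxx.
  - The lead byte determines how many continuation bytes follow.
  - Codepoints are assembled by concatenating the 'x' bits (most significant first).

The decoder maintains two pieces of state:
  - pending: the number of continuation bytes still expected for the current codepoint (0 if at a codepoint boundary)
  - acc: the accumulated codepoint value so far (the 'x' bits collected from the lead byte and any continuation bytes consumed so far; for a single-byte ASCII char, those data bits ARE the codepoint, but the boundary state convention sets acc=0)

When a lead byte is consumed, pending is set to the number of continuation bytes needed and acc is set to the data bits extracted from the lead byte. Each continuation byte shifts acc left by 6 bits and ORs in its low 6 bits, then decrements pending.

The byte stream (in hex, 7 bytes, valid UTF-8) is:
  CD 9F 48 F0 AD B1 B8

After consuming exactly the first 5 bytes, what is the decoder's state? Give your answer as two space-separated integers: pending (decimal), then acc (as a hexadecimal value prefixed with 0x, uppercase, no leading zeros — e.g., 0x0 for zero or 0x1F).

Byte[0]=CD: 2-byte lead. pending=1, acc=0xD
Byte[1]=9F: continuation. acc=(acc<<6)|0x1F=0x35F, pending=0
Byte[2]=48: 1-byte. pending=0, acc=0x0
Byte[3]=F0: 4-byte lead. pending=3, acc=0x0
Byte[4]=AD: continuation. acc=(acc<<6)|0x2D=0x2D, pending=2

Answer: 2 0x2D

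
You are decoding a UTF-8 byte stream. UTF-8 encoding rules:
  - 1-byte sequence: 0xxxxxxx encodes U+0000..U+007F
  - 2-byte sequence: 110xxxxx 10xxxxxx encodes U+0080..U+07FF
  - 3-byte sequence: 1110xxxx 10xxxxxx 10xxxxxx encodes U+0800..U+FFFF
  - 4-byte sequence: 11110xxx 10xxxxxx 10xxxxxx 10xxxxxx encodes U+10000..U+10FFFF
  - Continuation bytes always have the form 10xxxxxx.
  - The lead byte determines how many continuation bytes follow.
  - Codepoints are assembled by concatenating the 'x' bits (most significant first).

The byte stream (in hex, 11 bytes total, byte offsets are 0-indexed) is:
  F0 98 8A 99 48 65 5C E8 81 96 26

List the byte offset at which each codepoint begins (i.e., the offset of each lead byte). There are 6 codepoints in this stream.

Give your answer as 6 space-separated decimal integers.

Byte[0]=F0: 4-byte lead, need 3 cont bytes. acc=0x0
Byte[1]=98: continuation. acc=(acc<<6)|0x18=0x18
Byte[2]=8A: continuation. acc=(acc<<6)|0x0A=0x60A
Byte[3]=99: continuation. acc=(acc<<6)|0x19=0x18299
Completed: cp=U+18299 (starts at byte 0)
Byte[4]=48: 1-byte ASCII. cp=U+0048
Byte[5]=65: 1-byte ASCII. cp=U+0065
Byte[6]=5C: 1-byte ASCII. cp=U+005C
Byte[7]=E8: 3-byte lead, need 2 cont bytes. acc=0x8
Byte[8]=81: continuation. acc=(acc<<6)|0x01=0x201
Byte[9]=96: continuation. acc=(acc<<6)|0x16=0x8056
Completed: cp=U+8056 (starts at byte 7)
Byte[10]=26: 1-byte ASCII. cp=U+0026

Answer: 0 4 5 6 7 10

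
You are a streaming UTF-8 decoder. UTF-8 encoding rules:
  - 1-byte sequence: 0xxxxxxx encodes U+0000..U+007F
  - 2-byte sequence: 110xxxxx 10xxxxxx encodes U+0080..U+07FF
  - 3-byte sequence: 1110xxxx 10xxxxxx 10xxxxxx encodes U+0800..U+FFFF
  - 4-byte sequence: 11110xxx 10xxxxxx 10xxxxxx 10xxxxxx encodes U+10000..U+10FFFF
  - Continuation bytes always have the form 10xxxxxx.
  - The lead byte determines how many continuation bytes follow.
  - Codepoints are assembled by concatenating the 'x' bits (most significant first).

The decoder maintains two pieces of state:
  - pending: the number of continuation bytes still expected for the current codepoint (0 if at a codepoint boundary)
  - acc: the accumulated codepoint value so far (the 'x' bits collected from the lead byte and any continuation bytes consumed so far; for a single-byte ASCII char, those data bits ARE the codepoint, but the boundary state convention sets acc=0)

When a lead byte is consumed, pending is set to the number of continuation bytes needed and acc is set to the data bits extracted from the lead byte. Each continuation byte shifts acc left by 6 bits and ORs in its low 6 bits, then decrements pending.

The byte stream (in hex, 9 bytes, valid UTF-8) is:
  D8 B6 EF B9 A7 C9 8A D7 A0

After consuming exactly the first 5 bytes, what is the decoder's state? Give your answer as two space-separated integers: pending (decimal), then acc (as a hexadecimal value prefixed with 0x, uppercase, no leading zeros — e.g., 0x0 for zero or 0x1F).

Answer: 0 0xFE67

Derivation:
Byte[0]=D8: 2-byte lead. pending=1, acc=0x18
Byte[1]=B6: continuation. acc=(acc<<6)|0x36=0x636, pending=0
Byte[2]=EF: 3-byte lead. pending=2, acc=0xF
Byte[3]=B9: continuation. acc=(acc<<6)|0x39=0x3F9, pending=1
Byte[4]=A7: continuation. acc=(acc<<6)|0x27=0xFE67, pending=0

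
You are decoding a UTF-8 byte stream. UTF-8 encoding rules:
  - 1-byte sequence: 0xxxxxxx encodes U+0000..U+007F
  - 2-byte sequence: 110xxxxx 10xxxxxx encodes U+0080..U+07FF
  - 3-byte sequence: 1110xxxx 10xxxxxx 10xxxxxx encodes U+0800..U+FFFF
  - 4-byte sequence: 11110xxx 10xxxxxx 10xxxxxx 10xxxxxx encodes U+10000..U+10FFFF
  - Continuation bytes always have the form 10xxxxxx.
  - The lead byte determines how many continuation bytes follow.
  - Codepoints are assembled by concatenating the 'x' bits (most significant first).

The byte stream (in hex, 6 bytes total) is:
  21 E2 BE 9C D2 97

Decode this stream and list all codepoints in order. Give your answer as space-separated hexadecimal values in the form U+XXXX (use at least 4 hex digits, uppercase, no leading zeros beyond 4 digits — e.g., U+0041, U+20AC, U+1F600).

Byte[0]=21: 1-byte ASCII. cp=U+0021
Byte[1]=E2: 3-byte lead, need 2 cont bytes. acc=0x2
Byte[2]=BE: continuation. acc=(acc<<6)|0x3E=0xBE
Byte[3]=9C: continuation. acc=(acc<<6)|0x1C=0x2F9C
Completed: cp=U+2F9C (starts at byte 1)
Byte[4]=D2: 2-byte lead, need 1 cont bytes. acc=0x12
Byte[5]=97: continuation. acc=(acc<<6)|0x17=0x497
Completed: cp=U+0497 (starts at byte 4)

Answer: U+0021 U+2F9C U+0497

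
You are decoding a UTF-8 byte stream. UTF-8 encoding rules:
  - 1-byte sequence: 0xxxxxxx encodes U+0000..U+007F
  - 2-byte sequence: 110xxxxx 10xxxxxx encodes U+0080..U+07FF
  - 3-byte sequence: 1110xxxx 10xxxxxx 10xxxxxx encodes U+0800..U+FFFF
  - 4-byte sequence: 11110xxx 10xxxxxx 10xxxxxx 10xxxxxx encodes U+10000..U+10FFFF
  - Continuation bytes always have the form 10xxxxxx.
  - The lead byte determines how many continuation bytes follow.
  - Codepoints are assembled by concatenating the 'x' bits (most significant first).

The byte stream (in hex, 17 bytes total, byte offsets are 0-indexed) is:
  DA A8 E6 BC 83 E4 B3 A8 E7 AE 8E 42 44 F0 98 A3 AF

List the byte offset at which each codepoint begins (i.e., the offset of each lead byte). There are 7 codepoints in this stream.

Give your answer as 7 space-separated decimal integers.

Answer: 0 2 5 8 11 12 13

Derivation:
Byte[0]=DA: 2-byte lead, need 1 cont bytes. acc=0x1A
Byte[1]=A8: continuation. acc=(acc<<6)|0x28=0x6A8
Completed: cp=U+06A8 (starts at byte 0)
Byte[2]=E6: 3-byte lead, need 2 cont bytes. acc=0x6
Byte[3]=BC: continuation. acc=(acc<<6)|0x3C=0x1BC
Byte[4]=83: continuation. acc=(acc<<6)|0x03=0x6F03
Completed: cp=U+6F03 (starts at byte 2)
Byte[5]=E4: 3-byte lead, need 2 cont bytes. acc=0x4
Byte[6]=B3: continuation. acc=(acc<<6)|0x33=0x133
Byte[7]=A8: continuation. acc=(acc<<6)|0x28=0x4CE8
Completed: cp=U+4CE8 (starts at byte 5)
Byte[8]=E7: 3-byte lead, need 2 cont bytes. acc=0x7
Byte[9]=AE: continuation. acc=(acc<<6)|0x2E=0x1EE
Byte[10]=8E: continuation. acc=(acc<<6)|0x0E=0x7B8E
Completed: cp=U+7B8E (starts at byte 8)
Byte[11]=42: 1-byte ASCII. cp=U+0042
Byte[12]=44: 1-byte ASCII. cp=U+0044
Byte[13]=F0: 4-byte lead, need 3 cont bytes. acc=0x0
Byte[14]=98: continuation. acc=(acc<<6)|0x18=0x18
Byte[15]=A3: continuation. acc=(acc<<6)|0x23=0x623
Byte[16]=AF: continuation. acc=(acc<<6)|0x2F=0x188EF
Completed: cp=U+188EF (starts at byte 13)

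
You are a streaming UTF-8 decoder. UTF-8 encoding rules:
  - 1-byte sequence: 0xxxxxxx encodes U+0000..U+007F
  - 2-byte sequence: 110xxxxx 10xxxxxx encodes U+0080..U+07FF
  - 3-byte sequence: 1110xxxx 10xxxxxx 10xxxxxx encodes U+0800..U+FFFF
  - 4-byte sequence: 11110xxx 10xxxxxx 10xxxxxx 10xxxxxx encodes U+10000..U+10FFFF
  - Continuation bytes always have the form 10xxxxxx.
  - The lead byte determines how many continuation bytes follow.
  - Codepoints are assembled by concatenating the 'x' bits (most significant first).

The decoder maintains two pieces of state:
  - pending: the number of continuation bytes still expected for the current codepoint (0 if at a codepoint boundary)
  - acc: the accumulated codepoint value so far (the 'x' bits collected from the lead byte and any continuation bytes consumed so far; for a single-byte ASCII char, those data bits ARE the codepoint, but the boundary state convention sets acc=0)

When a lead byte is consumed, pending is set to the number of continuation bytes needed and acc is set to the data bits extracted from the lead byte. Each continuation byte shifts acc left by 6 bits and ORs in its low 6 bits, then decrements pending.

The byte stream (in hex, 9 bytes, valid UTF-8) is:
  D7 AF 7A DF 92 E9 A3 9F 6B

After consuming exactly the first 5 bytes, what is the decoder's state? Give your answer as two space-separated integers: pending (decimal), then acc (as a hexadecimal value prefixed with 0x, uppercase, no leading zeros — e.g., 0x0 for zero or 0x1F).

Answer: 0 0x7D2

Derivation:
Byte[0]=D7: 2-byte lead. pending=1, acc=0x17
Byte[1]=AF: continuation. acc=(acc<<6)|0x2F=0x5EF, pending=0
Byte[2]=7A: 1-byte. pending=0, acc=0x0
Byte[3]=DF: 2-byte lead. pending=1, acc=0x1F
Byte[4]=92: continuation. acc=(acc<<6)|0x12=0x7D2, pending=0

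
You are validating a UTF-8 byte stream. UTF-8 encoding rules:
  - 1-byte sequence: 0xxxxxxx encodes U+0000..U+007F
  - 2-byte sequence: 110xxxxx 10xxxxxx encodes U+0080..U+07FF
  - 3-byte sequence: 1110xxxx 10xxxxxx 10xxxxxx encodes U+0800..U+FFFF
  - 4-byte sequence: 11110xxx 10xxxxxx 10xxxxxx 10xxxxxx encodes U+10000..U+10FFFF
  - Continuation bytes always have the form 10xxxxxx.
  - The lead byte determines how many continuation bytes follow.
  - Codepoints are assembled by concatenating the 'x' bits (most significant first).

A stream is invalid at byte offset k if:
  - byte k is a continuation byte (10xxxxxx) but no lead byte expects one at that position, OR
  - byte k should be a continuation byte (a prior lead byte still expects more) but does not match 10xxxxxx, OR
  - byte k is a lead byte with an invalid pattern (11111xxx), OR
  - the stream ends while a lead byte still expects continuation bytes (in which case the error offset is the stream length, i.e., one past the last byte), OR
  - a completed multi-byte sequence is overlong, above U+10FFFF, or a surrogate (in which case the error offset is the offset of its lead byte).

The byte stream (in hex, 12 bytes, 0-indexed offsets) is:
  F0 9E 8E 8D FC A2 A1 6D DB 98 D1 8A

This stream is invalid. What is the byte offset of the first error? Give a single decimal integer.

Answer: 4

Derivation:
Byte[0]=F0: 4-byte lead, need 3 cont bytes. acc=0x0
Byte[1]=9E: continuation. acc=(acc<<6)|0x1E=0x1E
Byte[2]=8E: continuation. acc=(acc<<6)|0x0E=0x78E
Byte[3]=8D: continuation. acc=(acc<<6)|0x0D=0x1E38D
Completed: cp=U+1E38D (starts at byte 0)
Byte[4]=FC: INVALID lead byte (not 0xxx/110x/1110/11110)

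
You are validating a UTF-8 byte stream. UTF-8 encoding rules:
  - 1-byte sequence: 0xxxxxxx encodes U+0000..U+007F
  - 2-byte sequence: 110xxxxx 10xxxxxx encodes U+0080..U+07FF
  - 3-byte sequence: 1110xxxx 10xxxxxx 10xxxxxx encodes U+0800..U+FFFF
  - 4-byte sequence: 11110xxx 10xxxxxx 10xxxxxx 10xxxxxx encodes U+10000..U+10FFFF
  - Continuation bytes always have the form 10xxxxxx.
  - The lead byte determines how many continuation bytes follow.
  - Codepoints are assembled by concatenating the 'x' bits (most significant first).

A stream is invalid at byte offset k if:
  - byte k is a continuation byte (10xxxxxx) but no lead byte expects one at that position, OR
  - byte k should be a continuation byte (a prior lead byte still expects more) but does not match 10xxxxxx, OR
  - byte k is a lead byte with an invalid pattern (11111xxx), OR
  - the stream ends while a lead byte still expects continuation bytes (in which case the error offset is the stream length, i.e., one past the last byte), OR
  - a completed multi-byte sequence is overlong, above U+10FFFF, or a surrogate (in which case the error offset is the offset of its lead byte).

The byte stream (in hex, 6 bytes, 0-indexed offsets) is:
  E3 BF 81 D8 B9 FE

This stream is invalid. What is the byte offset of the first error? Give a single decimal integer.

Byte[0]=E3: 3-byte lead, need 2 cont bytes. acc=0x3
Byte[1]=BF: continuation. acc=(acc<<6)|0x3F=0xFF
Byte[2]=81: continuation. acc=(acc<<6)|0x01=0x3FC1
Completed: cp=U+3FC1 (starts at byte 0)
Byte[3]=D8: 2-byte lead, need 1 cont bytes. acc=0x18
Byte[4]=B9: continuation. acc=(acc<<6)|0x39=0x639
Completed: cp=U+0639 (starts at byte 3)
Byte[5]=FE: INVALID lead byte (not 0xxx/110x/1110/11110)

Answer: 5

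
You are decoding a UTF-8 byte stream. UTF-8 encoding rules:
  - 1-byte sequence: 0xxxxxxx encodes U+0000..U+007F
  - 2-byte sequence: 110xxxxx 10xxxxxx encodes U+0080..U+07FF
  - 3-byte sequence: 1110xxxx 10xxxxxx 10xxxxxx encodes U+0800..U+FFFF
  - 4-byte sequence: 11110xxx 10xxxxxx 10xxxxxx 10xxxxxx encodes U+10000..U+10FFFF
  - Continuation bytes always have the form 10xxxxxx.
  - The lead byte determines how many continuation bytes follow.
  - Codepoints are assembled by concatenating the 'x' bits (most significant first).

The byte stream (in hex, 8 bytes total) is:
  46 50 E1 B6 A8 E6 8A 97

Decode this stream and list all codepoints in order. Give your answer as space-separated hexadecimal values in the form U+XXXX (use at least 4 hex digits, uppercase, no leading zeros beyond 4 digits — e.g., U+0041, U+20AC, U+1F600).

Byte[0]=46: 1-byte ASCII. cp=U+0046
Byte[1]=50: 1-byte ASCII. cp=U+0050
Byte[2]=E1: 3-byte lead, need 2 cont bytes. acc=0x1
Byte[3]=B6: continuation. acc=(acc<<6)|0x36=0x76
Byte[4]=A8: continuation. acc=(acc<<6)|0x28=0x1DA8
Completed: cp=U+1DA8 (starts at byte 2)
Byte[5]=E6: 3-byte lead, need 2 cont bytes. acc=0x6
Byte[6]=8A: continuation. acc=(acc<<6)|0x0A=0x18A
Byte[7]=97: continuation. acc=(acc<<6)|0x17=0x6297
Completed: cp=U+6297 (starts at byte 5)

Answer: U+0046 U+0050 U+1DA8 U+6297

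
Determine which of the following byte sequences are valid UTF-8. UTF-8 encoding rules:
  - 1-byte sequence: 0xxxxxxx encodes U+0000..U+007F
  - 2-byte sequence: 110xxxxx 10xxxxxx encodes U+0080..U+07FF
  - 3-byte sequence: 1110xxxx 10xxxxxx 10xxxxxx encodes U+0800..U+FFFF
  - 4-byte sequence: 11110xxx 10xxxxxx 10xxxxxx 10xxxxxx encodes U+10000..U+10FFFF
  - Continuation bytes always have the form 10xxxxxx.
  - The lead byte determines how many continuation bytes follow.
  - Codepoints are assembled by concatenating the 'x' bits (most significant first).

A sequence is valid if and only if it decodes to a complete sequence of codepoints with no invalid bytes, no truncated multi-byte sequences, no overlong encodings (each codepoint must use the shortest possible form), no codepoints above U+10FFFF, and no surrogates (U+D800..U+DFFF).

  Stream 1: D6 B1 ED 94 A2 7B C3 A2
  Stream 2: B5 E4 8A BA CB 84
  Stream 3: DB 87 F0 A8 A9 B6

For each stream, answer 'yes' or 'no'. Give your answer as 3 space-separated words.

Stream 1: decodes cleanly. VALID
Stream 2: error at byte offset 0. INVALID
Stream 3: decodes cleanly. VALID

Answer: yes no yes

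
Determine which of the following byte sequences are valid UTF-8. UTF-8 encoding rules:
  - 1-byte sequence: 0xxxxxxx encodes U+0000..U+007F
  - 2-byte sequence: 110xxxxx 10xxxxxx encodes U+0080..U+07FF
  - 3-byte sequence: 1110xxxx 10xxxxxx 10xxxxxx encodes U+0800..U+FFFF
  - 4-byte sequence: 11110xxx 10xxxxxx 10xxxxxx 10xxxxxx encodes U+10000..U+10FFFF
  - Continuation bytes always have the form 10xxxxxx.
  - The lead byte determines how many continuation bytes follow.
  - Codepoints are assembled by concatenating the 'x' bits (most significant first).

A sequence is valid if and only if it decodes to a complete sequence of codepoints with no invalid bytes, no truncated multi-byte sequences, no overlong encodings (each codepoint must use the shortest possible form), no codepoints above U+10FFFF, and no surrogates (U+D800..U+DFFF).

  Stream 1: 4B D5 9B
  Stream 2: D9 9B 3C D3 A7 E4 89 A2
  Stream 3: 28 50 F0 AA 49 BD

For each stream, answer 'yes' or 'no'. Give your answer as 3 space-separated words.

Stream 1: decodes cleanly. VALID
Stream 2: decodes cleanly. VALID
Stream 3: error at byte offset 4. INVALID

Answer: yes yes no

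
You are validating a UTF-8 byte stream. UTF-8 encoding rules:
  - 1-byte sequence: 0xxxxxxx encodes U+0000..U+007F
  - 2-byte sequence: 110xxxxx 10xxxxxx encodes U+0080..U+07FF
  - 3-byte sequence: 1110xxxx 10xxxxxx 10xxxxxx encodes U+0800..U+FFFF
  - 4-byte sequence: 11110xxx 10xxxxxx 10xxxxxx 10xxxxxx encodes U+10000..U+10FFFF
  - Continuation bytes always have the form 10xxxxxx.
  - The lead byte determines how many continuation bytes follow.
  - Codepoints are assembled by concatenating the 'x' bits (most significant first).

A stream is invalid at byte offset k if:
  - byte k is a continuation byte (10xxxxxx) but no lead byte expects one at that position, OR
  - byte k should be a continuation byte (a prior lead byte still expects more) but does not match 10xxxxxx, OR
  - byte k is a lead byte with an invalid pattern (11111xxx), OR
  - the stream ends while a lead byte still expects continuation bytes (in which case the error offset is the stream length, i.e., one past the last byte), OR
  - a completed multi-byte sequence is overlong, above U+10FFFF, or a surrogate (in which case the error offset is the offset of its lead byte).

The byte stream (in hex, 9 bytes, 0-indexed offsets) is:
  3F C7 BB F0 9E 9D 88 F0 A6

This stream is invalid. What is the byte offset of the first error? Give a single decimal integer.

Byte[0]=3F: 1-byte ASCII. cp=U+003F
Byte[1]=C7: 2-byte lead, need 1 cont bytes. acc=0x7
Byte[2]=BB: continuation. acc=(acc<<6)|0x3B=0x1FB
Completed: cp=U+01FB (starts at byte 1)
Byte[3]=F0: 4-byte lead, need 3 cont bytes. acc=0x0
Byte[4]=9E: continuation. acc=(acc<<6)|0x1E=0x1E
Byte[5]=9D: continuation. acc=(acc<<6)|0x1D=0x79D
Byte[6]=88: continuation. acc=(acc<<6)|0x08=0x1E748
Completed: cp=U+1E748 (starts at byte 3)
Byte[7]=F0: 4-byte lead, need 3 cont bytes. acc=0x0
Byte[8]=A6: continuation. acc=(acc<<6)|0x26=0x26
Byte[9]: stream ended, expected continuation. INVALID

Answer: 9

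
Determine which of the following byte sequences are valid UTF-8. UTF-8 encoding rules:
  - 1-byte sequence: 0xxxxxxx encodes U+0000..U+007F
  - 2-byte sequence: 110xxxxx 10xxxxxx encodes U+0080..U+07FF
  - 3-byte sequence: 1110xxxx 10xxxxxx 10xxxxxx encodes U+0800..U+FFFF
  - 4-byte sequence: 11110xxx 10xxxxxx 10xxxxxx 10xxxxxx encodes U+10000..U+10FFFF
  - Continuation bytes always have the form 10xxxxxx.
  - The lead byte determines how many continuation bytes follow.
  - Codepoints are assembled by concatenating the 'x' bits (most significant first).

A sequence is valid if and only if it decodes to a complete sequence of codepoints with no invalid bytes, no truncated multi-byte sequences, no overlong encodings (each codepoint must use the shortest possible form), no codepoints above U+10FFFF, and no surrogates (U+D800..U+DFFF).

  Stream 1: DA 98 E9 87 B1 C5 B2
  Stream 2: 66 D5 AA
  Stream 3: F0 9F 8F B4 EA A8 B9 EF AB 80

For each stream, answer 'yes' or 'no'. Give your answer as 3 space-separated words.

Stream 1: decodes cleanly. VALID
Stream 2: decodes cleanly. VALID
Stream 3: decodes cleanly. VALID

Answer: yes yes yes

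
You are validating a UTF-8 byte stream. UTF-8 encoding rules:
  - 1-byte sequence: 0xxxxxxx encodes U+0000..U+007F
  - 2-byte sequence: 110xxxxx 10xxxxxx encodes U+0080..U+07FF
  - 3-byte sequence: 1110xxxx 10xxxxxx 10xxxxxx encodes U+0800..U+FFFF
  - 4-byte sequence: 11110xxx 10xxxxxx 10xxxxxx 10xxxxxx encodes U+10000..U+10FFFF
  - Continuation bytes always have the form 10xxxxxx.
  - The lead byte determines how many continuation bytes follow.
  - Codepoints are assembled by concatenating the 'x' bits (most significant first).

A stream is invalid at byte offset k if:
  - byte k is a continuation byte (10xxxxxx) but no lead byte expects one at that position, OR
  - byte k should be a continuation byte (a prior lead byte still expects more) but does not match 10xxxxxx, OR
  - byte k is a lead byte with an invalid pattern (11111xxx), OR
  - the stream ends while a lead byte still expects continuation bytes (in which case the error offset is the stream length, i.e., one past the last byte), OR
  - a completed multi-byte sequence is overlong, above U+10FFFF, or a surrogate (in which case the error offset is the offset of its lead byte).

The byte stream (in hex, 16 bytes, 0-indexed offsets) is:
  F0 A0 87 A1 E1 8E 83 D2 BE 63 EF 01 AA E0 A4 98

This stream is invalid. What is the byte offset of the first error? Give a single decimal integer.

Byte[0]=F0: 4-byte lead, need 3 cont bytes. acc=0x0
Byte[1]=A0: continuation. acc=(acc<<6)|0x20=0x20
Byte[2]=87: continuation. acc=(acc<<6)|0x07=0x807
Byte[3]=A1: continuation. acc=(acc<<6)|0x21=0x201E1
Completed: cp=U+201E1 (starts at byte 0)
Byte[4]=E1: 3-byte lead, need 2 cont bytes. acc=0x1
Byte[5]=8E: continuation. acc=(acc<<6)|0x0E=0x4E
Byte[6]=83: continuation. acc=(acc<<6)|0x03=0x1383
Completed: cp=U+1383 (starts at byte 4)
Byte[7]=D2: 2-byte lead, need 1 cont bytes. acc=0x12
Byte[8]=BE: continuation. acc=(acc<<6)|0x3E=0x4BE
Completed: cp=U+04BE (starts at byte 7)
Byte[9]=63: 1-byte ASCII. cp=U+0063
Byte[10]=EF: 3-byte lead, need 2 cont bytes. acc=0xF
Byte[11]=01: expected 10xxxxxx continuation. INVALID

Answer: 11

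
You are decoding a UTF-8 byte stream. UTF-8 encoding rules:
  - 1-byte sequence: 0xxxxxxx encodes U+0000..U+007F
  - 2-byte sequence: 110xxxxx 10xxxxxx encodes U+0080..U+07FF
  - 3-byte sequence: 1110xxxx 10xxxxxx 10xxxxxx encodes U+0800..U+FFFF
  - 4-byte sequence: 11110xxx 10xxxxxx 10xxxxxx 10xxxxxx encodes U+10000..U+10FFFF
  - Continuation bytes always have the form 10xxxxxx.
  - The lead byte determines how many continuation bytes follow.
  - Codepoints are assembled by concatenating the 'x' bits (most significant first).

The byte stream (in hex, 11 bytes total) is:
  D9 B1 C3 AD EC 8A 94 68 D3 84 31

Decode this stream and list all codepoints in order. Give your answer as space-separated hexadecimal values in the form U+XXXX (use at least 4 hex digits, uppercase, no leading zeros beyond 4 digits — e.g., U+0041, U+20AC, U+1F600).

Byte[0]=D9: 2-byte lead, need 1 cont bytes. acc=0x19
Byte[1]=B1: continuation. acc=(acc<<6)|0x31=0x671
Completed: cp=U+0671 (starts at byte 0)
Byte[2]=C3: 2-byte lead, need 1 cont bytes. acc=0x3
Byte[3]=AD: continuation. acc=(acc<<6)|0x2D=0xED
Completed: cp=U+00ED (starts at byte 2)
Byte[4]=EC: 3-byte lead, need 2 cont bytes. acc=0xC
Byte[5]=8A: continuation. acc=(acc<<6)|0x0A=0x30A
Byte[6]=94: continuation. acc=(acc<<6)|0x14=0xC294
Completed: cp=U+C294 (starts at byte 4)
Byte[7]=68: 1-byte ASCII. cp=U+0068
Byte[8]=D3: 2-byte lead, need 1 cont bytes. acc=0x13
Byte[9]=84: continuation. acc=(acc<<6)|0x04=0x4C4
Completed: cp=U+04C4 (starts at byte 8)
Byte[10]=31: 1-byte ASCII. cp=U+0031

Answer: U+0671 U+00ED U+C294 U+0068 U+04C4 U+0031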